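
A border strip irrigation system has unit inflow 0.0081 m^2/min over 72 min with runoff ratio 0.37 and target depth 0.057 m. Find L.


L = q*t/((1+r)*Z)
L = 0.0081*72/((1+0.37)*0.057)
L = 0.5832/0.07809

7.4683 m


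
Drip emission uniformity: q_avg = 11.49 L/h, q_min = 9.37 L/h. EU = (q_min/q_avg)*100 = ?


EU = (q_min/q_avg)*100 = (9.37/11.49)*100 = 81.5492%

81.5492 %


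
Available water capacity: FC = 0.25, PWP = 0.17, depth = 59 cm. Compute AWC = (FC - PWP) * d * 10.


AWC = (FC - PWP) * d * 10
AWC = (0.25 - 0.17) * 59 * 10
AWC = 0.0800 * 59 * 10

47.2000 mm


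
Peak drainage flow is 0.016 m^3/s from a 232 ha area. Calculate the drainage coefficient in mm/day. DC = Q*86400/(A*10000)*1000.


DC = Q * 86400 / (A * 10000) * 1000
DC = 0.016 * 86400 / (232 * 10000) * 1000
DC = 1382400.0000 / 2320000

0.5959 mm/day


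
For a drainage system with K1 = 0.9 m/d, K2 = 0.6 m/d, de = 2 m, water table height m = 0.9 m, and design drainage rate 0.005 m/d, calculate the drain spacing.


S^2 = 8*K2*de*m/q + 4*K1*m^2/q
S^2 = 8*0.6*2*0.9/0.005 + 4*0.9*0.9^2/0.005
S = sqrt(2311.2000)

48.0749 m


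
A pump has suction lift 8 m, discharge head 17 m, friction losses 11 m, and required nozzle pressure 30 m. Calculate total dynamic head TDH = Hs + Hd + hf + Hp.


TDH = Hs + Hd + hf + Hp = 8 + 17 + 11 + 30 = 66

66 m


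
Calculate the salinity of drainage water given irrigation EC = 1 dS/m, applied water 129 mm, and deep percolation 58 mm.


EC_dw = EC_iw * D_iw / D_dw
EC_dw = 1 * 129 / 58
EC_dw = 129 / 58

2.2241 dS/m


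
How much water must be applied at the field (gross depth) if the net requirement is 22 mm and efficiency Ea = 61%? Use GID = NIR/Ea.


Ea = 61% = 0.61
GID = NIR / Ea = 22 / 0.61 = 36.0656 mm

36.0656 mm


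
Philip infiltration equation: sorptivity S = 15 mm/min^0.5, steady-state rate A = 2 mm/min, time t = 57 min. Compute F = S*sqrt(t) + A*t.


F = S*sqrt(t) + A*t
F = 15*sqrt(57) + 2*57
F = 15*7.549834 + 114

227.2475 mm


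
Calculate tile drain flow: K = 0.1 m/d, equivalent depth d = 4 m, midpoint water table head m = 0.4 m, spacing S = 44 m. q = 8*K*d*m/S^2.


q = 8*K*d*m/S^2
q = 8*0.1*4*0.4/44^2
q = 1.2800 / 1936

6.6116e-04 m/d


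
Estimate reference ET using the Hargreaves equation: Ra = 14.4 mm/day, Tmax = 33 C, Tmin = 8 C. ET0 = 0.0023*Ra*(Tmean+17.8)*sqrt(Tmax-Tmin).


Tmean = (Tmax + Tmin)/2 = (33 + 8)/2 = 20.5
ET0 = 0.0023 * 14.4 * (20.5 + 17.8) * sqrt(33 - 8)
ET0 = 0.0023 * 14.4 * 38.3 * 5.000000

6.3425 mm/day


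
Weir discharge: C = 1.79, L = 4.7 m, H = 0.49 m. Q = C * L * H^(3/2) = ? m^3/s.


Q = C * L * H^(3/2) = 1.79 * 4.7 * 0.49^1.5 = 1.79 * 4.7 * 0.343000

2.8857 m^3/s


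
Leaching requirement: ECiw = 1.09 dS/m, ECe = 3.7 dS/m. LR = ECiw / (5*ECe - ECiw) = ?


LR = ECiw / (5*ECe - ECiw)
LR = 1.09 / (5*3.7 - 1.09)
LR = 1.09 / 17.4100

0.0626


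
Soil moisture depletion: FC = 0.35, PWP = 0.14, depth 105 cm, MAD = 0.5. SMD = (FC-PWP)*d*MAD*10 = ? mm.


SMD = (FC - PWP) * d * MAD * 10
SMD = (0.35 - 0.14) * 105 * 0.5 * 10
SMD = 0.2100 * 105 * 0.5 * 10

110.2500 mm


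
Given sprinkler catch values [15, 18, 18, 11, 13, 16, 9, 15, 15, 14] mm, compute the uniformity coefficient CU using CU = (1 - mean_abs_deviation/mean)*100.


mean = 14.400000 mm
MAD = 2.120000 mm
CU = (1 - 2.120000/14.400000)*100

85.2778 %


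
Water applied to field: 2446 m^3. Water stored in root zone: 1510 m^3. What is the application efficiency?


Ea = V_root / V_field * 100 = 1510 / 2446 * 100 = 61.7334%

61.7334 %


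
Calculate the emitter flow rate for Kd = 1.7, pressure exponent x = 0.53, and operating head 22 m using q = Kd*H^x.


q = Kd * H^x = 1.7 * 22^0.53 = 1.7 * 5.146169

8.7485 L/h


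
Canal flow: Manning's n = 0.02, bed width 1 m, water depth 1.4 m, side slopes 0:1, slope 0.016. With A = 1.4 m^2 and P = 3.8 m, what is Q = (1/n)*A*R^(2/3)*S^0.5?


R = A/P = 1.4/3.8 = 0.368421
Q = (1/0.02) * 1.4 * 0.368421^(2/3) * 0.016^0.5

4.5504 m^3/s


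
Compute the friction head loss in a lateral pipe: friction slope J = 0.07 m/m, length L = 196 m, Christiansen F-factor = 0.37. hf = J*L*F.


hf = J * L * F = 0.07 * 196 * 0.37 = 5.0764 m

5.0764 m


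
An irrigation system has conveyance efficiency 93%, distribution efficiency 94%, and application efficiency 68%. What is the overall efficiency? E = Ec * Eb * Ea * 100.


Ec = 0.93, Eb = 0.94, Ea = 0.68
E = 0.93 * 0.94 * 0.68 * 100 = 59.4456%

59.4456 %


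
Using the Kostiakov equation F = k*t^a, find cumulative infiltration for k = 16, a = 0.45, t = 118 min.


F = k * t^a = 16 * 118^0.45
F = 16 * 8.557500

136.9200 mm


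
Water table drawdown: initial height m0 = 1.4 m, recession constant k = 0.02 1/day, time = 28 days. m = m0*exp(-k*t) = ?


m = m0 * exp(-k*t)
m = 1.4 * exp(-0.02 * 28)
m = 1.4 * exp(-0.5600)

0.7997 m


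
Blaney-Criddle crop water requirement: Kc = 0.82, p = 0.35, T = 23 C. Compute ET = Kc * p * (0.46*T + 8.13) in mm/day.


ET = Kc * p * (0.46*T + 8.13)
ET = 0.82 * 0.35 * (0.46*23 + 8.13)
ET = 0.82 * 0.35 * 18.7100

5.3698 mm/day


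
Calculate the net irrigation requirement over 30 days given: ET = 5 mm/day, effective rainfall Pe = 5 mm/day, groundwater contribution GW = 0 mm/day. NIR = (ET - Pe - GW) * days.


Daily deficit = ET - Pe - GW = 5 - 5 - 0 = 0 mm/day
NIR = 0 * 30 = 0 mm

0 mm


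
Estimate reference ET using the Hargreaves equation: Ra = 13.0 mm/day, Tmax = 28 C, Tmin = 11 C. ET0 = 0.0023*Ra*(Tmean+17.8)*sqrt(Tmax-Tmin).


Tmean = (Tmax + Tmin)/2 = (28 + 11)/2 = 19.5
ET0 = 0.0023 * 13.0 * (19.5 + 17.8) * sqrt(28 - 11)
ET0 = 0.0023 * 13.0 * 37.3 * 4.123106

4.5984 mm/day


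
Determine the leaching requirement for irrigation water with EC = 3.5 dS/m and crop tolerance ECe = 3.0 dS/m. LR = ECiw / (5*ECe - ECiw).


LR = ECiw / (5*ECe - ECiw)
LR = 3.5 / (5*3.0 - 3.5)
LR = 3.5 / 11.5000

0.3043


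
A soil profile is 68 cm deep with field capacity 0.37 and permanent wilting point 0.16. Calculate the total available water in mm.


AWC = (FC - PWP) * d * 10
AWC = (0.37 - 0.16) * 68 * 10
AWC = 0.2100 * 68 * 10

142.8000 mm


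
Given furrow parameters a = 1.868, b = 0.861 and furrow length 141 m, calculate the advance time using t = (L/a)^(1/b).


t = (L/a)^(1/b)
t = (141/1.868)^(1/0.861)
t = 75.481799^(1/0.861)

151.7055 min


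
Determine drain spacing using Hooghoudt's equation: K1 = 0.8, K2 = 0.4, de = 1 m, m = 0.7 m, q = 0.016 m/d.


S^2 = 8*K2*de*m/q + 4*K1*m^2/q
S^2 = 8*0.4*1*0.7/0.016 + 4*0.8*0.7^2/0.016
S = sqrt(238.0000)

15.4272 m


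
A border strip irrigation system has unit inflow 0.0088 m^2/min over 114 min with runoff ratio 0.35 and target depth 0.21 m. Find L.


L = q*t/((1+r)*Z)
L = 0.0088*114/((1+0.35)*0.21)
L = 1.0032/0.2835

3.5386 m


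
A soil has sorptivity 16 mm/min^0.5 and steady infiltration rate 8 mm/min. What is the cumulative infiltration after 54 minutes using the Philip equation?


F = S*sqrt(t) + A*t
F = 16*sqrt(54) + 8*54
F = 16*7.348469 + 432

549.5755 mm


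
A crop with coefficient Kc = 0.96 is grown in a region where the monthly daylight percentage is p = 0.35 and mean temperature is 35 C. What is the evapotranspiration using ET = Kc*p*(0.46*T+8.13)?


ET = Kc * p * (0.46*T + 8.13)
ET = 0.96 * 0.35 * (0.46*35 + 8.13)
ET = 0.96 * 0.35 * 24.2300

8.1413 mm/day


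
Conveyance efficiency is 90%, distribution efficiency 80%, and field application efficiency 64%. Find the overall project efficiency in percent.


Ec = 0.9, Eb = 0.8, Ea = 0.64
E = 0.9 * 0.8 * 0.64 * 100 = 46.0800%

46.0800 %


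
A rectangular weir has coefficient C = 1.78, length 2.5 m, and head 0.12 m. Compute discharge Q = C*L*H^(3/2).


Q = C * L * H^(3/2) = 1.78 * 2.5 * 0.12^1.5 = 1.78 * 2.5 * 0.041569

0.1850 m^3/s


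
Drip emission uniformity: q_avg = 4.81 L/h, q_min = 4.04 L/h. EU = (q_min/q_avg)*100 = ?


EU = (q_min/q_avg)*100 = (4.04/4.81)*100 = 83.9917%

83.9917 %


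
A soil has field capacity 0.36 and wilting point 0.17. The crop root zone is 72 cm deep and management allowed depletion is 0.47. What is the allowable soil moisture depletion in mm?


SMD = (FC - PWP) * d * MAD * 10
SMD = (0.36 - 0.17) * 72 * 0.47 * 10
SMD = 0.1900 * 72 * 0.47 * 10

64.2960 mm


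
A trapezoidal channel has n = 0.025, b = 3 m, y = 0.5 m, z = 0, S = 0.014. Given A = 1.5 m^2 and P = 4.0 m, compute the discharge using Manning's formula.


R = A/P = 1.5/4.0 = 0.375000
Q = (1/0.025) * 1.5 * 0.375000^(2/3) * 0.014^0.5

3.6918 m^3/s


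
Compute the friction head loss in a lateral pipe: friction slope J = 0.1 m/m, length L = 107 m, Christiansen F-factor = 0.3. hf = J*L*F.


hf = J * L * F = 0.1 * 107 * 0.3 = 3.2100 m

3.2100 m


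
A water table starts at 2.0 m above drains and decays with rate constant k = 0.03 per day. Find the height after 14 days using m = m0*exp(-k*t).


m = m0 * exp(-k*t)
m = 2.0 * exp(-0.03 * 14)
m = 2.0 * exp(-0.4200)

1.3141 m


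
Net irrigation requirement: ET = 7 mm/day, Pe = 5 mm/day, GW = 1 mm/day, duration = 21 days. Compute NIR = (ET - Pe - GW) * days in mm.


Daily deficit = ET - Pe - GW = 7 - 5 - 1 = 1 mm/day
NIR = 1 * 21 = 21 mm

21.0000 mm


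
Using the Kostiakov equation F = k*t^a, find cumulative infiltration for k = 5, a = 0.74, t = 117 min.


F = k * t^a = 5 * 117^0.74
F = 5 * 33.920132

169.6007 mm


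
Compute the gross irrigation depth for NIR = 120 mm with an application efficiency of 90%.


Ea = 90% = 0.9
GID = NIR / Ea = 120 / 0.9 = 133.3333 mm

133.3333 mm


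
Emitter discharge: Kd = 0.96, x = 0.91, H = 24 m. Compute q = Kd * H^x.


q = Kd * H^x = 0.96 * 24^0.91 = 0.96 * 18.029855

17.3087 L/h


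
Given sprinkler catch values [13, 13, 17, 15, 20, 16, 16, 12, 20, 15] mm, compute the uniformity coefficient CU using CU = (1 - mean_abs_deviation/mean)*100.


mean = 15.700000 mm
MAD = 2.100000 mm
CU = (1 - 2.100000/15.700000)*100

86.6242 %


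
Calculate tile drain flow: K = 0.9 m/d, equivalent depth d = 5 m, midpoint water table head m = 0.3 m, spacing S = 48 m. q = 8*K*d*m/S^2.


q = 8*K*d*m/S^2
q = 8*0.9*5*0.3/48^2
q = 10.8000 / 2304

0.0047 m/d


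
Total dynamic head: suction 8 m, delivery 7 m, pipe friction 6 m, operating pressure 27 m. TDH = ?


TDH = Hs + Hd + hf + Hp = 8 + 7 + 6 + 27 = 48

48 m


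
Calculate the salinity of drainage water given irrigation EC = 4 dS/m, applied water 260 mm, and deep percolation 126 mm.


EC_dw = EC_iw * D_iw / D_dw
EC_dw = 4 * 260 / 126
EC_dw = 1040 / 126

8.2540 dS/m


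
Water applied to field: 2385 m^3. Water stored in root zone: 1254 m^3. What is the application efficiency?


Ea = V_root / V_field * 100 = 1254 / 2385 * 100 = 52.5786%

52.5786 %


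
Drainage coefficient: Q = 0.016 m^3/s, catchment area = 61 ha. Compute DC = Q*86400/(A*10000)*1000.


DC = Q * 86400 / (A * 10000) * 1000
DC = 0.016 * 86400 / (61 * 10000) * 1000
DC = 1382400.0000 / 610000

2.2662 mm/day


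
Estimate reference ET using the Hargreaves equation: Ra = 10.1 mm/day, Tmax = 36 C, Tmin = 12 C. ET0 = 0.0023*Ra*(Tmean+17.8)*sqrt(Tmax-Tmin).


Tmean = (Tmax + Tmin)/2 = (36 + 12)/2 = 24.0
ET0 = 0.0023 * 10.1 * (24.0 + 17.8) * sqrt(36 - 12)
ET0 = 0.0023 * 10.1 * 41.8 * 4.898979

4.7570 mm/day


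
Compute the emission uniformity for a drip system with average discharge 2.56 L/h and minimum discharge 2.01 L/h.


EU = (q_min/q_avg)*100 = (2.01/2.56)*100 = 78.5156%

78.5156 %


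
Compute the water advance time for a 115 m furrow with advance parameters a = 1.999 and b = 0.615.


t = (L/a)^(1/b)
t = (115/1.999)^(1/0.615)
t = 57.528764^(1/0.615)

727.1126 min


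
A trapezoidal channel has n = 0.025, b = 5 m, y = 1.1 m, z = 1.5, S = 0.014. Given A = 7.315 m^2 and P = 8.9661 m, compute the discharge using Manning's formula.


R = A/P = 7.315/8.9661 = 0.815851
Q = (1/0.025) * 7.315 * 0.815851^(2/3) * 0.014^0.5

30.2282 m^3/s


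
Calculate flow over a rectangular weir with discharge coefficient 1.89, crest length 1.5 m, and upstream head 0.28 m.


Q = C * L * H^(3/2) = 1.89 * 1.5 * 0.28^1.5 = 1.89 * 1.5 * 0.148162

0.4200 m^3/s


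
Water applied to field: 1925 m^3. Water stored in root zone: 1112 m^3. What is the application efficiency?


Ea = V_root / V_field * 100 = 1112 / 1925 * 100 = 57.7662%

57.7662 %


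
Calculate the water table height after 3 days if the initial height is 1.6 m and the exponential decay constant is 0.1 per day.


m = m0 * exp(-k*t)
m = 1.6 * exp(-0.1 * 3)
m = 1.6 * exp(-0.3000)

1.1853 m


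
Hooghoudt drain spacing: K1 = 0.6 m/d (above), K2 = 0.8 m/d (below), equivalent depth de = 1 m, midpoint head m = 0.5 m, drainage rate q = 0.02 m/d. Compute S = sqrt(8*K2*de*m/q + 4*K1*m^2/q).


S^2 = 8*K2*de*m/q + 4*K1*m^2/q
S^2 = 8*0.8*1*0.5/0.02 + 4*0.6*0.5^2/0.02
S = sqrt(190.0000)

13.7840 m


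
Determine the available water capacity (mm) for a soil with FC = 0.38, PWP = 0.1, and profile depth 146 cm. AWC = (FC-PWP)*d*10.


AWC = (FC - PWP) * d * 10
AWC = (0.38 - 0.1) * 146 * 10
AWC = 0.2800 * 146 * 10

408.8000 mm


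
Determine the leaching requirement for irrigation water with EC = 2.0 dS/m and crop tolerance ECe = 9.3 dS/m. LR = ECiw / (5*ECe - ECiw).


LR = ECiw / (5*ECe - ECiw)
LR = 2.0 / (5*9.3 - 2.0)
LR = 2.0 / 44.5000

0.0449


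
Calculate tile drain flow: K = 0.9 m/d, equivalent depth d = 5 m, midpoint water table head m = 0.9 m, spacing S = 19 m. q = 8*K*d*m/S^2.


q = 8*K*d*m/S^2
q = 8*0.9*5*0.9/19^2
q = 32.4000 / 361

0.0898 m/d


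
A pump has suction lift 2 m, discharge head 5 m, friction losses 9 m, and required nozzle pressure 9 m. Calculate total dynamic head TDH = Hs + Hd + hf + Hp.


TDH = Hs + Hd + hf + Hp = 2 + 5 + 9 + 9 = 25

25 m


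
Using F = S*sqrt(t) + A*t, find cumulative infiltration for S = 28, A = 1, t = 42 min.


F = S*sqrt(t) + A*t
F = 28*sqrt(42) + 1*42
F = 28*6.480741 + 42

223.4607 mm


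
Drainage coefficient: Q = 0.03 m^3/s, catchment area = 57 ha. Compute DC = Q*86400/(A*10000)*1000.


DC = Q * 86400 / (A * 10000) * 1000
DC = 0.03 * 86400 / (57 * 10000) * 1000
DC = 2592000.0000 / 570000

4.5474 mm/day


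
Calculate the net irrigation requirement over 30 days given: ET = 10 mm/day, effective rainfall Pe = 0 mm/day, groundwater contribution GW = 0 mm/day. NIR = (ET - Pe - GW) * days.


Daily deficit = ET - Pe - GW = 10 - 0 - 0 = 10 mm/day
NIR = 10 * 30 = 300 mm

300.0000 mm


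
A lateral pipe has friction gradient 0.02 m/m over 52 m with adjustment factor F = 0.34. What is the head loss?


hf = J * L * F = 0.02 * 52 * 0.34 = 0.3536 m

0.3536 m


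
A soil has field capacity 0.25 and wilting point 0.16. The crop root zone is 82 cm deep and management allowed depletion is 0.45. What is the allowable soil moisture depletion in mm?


SMD = (FC - PWP) * d * MAD * 10
SMD = (0.25 - 0.16) * 82 * 0.45 * 10
SMD = 0.0900 * 82 * 0.45 * 10

33.2100 mm


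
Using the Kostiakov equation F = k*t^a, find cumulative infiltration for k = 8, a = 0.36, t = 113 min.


F = k * t^a = 8 * 113^0.36
F = 8 * 5.484136

43.8731 mm


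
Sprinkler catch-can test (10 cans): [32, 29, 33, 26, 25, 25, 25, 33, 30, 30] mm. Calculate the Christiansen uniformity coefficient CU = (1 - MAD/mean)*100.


mean = 28.800000 mm
MAD = 2.840000 mm
CU = (1 - 2.840000/28.800000)*100

90.1389 %


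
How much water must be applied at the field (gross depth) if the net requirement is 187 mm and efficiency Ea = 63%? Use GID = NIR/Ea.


Ea = 63% = 0.63
GID = NIR / Ea = 187 / 0.63 = 296.8254 mm

296.8254 mm


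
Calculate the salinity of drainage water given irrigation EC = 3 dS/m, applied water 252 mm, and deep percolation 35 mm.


EC_dw = EC_iw * D_iw / D_dw
EC_dw = 3 * 252 / 35
EC_dw = 756 / 35

21.6000 dS/m


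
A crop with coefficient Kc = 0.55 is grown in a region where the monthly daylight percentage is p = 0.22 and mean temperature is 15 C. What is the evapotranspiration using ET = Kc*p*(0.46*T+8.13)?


ET = Kc * p * (0.46*T + 8.13)
ET = 0.55 * 0.22 * (0.46*15 + 8.13)
ET = 0.55 * 0.22 * 15.0300

1.8186 mm/day


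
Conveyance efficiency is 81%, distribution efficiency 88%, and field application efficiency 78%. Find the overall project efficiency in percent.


Ec = 0.81, Eb = 0.88, Ea = 0.78
E = 0.81 * 0.88 * 0.78 * 100 = 55.5984%

55.5984 %


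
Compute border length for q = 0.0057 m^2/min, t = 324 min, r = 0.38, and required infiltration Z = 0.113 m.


L = q*t/((1+r)*Z)
L = 0.0057*324/((1+0.38)*0.113)
L = 1.8468/0.15594

11.8430 m


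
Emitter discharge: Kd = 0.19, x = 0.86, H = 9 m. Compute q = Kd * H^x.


q = Kd * H^x = 0.19 * 9^0.86 = 0.19 * 6.616808

1.2572 L/h


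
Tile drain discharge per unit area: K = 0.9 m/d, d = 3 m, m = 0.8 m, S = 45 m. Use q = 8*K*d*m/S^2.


q = 8*K*d*m/S^2
q = 8*0.9*3*0.8/45^2
q = 17.2800 / 2025

0.0085 m/d


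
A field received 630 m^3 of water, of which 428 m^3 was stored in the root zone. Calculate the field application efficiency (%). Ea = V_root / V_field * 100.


Ea = V_root / V_field * 100 = 428 / 630 * 100 = 67.9365%

67.9365 %


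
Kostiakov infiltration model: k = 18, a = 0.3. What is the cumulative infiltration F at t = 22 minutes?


F = k * t^a = 18 * 22^0.3
F = 18 * 2.527707

45.4987 mm


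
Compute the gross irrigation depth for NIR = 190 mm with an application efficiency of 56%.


Ea = 56% = 0.56
GID = NIR / Ea = 190 / 0.56 = 339.2857 mm

339.2857 mm


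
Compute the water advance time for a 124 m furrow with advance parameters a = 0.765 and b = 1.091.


t = (L/a)^(1/b)
t = (124/0.765)^(1/1.091)
t = 162.091503^(1/1.091)

106.0339 min


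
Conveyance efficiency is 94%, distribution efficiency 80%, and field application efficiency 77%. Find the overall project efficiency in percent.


Ec = 0.94, Eb = 0.8, Ea = 0.77
E = 0.94 * 0.8 * 0.77 * 100 = 57.9040%

57.9040 %


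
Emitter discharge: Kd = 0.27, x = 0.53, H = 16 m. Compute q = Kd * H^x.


q = Kd * H^x = 0.27 * 16^0.53 = 0.27 * 4.346939

1.1737 L/h


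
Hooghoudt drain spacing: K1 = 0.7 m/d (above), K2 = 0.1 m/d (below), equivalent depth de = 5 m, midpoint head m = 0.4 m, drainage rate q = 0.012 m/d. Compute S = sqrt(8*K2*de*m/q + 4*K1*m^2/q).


S^2 = 8*K2*de*m/q + 4*K1*m^2/q
S^2 = 8*0.1*5*0.4/0.012 + 4*0.7*0.4^2/0.012
S = sqrt(170.6667)

13.0639 m


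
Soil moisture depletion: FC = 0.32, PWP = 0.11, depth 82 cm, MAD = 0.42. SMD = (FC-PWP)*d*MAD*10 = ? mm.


SMD = (FC - PWP) * d * MAD * 10
SMD = (0.32 - 0.11) * 82 * 0.42 * 10
SMD = 0.2100 * 82 * 0.42 * 10

72.3240 mm


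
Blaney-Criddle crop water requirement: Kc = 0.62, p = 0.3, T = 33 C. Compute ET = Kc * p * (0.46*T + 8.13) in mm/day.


ET = Kc * p * (0.46*T + 8.13)
ET = 0.62 * 0.3 * (0.46*33 + 8.13)
ET = 0.62 * 0.3 * 23.3100

4.3357 mm/day


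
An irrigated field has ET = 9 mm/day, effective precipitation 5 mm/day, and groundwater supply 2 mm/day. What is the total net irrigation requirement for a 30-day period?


Daily deficit = ET - Pe - GW = 9 - 5 - 2 = 2 mm/day
NIR = 2 * 30 = 60 mm

60.0000 mm


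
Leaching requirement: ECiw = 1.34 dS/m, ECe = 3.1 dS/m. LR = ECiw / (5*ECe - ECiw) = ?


LR = ECiw / (5*ECe - ECiw)
LR = 1.34 / (5*3.1 - 1.34)
LR = 1.34 / 14.1600

0.0946


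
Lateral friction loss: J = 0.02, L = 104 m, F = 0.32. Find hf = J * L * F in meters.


hf = J * L * F = 0.02 * 104 * 0.32 = 0.6656 m

0.6656 m


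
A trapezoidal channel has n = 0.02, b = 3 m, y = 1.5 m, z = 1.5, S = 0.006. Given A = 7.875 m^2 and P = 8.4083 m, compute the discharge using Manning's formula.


R = A/P = 7.875/8.4083 = 0.936575
Q = (1/0.02) * 7.875 * 0.936575^(2/3) * 0.006^0.5

29.1961 m^3/s


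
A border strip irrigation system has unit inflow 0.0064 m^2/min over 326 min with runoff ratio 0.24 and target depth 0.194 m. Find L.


L = q*t/((1+r)*Z)
L = 0.0064*326/((1+0.24)*0.194)
L = 2.0864/0.24056

8.6731 m


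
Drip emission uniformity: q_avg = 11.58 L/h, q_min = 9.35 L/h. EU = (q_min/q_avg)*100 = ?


EU = (q_min/q_avg)*100 = (9.35/11.58)*100 = 80.7427%

80.7427 %


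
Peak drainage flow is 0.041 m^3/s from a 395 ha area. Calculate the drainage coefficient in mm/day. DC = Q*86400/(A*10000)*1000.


DC = Q * 86400 / (A * 10000) * 1000
DC = 0.041 * 86400 / (395 * 10000) * 1000
DC = 3542400.0000 / 3950000

0.8968 mm/day


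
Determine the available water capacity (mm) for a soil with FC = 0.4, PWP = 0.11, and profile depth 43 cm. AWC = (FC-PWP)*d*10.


AWC = (FC - PWP) * d * 10
AWC = (0.4 - 0.11) * 43 * 10
AWC = 0.2900 * 43 * 10

124.7000 mm


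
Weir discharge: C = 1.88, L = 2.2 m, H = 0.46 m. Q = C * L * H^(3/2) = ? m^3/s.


Q = C * L * H^(3/2) = 1.88 * 2.2 * 0.46^1.5 = 1.88 * 2.2 * 0.311987

1.2904 m^3/s


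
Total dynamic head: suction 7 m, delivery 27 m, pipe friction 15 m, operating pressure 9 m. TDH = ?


TDH = Hs + Hd + hf + Hp = 7 + 27 + 15 + 9 = 58

58 m


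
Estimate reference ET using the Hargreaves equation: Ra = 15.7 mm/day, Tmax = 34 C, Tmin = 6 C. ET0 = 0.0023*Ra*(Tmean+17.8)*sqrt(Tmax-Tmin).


Tmean = (Tmax + Tmin)/2 = (34 + 6)/2 = 20.0
ET0 = 0.0023 * 15.7 * (20.0 + 17.8) * sqrt(34 - 6)
ET0 = 0.0023 * 15.7 * 37.8 * 5.291503

7.2227 mm/day


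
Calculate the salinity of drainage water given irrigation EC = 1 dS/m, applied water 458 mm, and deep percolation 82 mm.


EC_dw = EC_iw * D_iw / D_dw
EC_dw = 1 * 458 / 82
EC_dw = 458 / 82

5.5854 dS/m


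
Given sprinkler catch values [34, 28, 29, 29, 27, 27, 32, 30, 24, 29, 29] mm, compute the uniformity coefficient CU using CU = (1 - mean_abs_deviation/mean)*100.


mean = 28.909091 mm
MAD = 1.752066 mm
CU = (1 - 1.752066/28.909091)*100

93.9394 %


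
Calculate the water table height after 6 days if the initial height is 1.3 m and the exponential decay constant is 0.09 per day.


m = m0 * exp(-k*t)
m = 1.3 * exp(-0.09 * 6)
m = 1.3 * exp(-0.5400)

0.7576 m


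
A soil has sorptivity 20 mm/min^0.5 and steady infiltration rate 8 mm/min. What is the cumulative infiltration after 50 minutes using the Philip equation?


F = S*sqrt(t) + A*t
F = 20*sqrt(50) + 8*50
F = 20*7.071068 + 400

541.4214 mm


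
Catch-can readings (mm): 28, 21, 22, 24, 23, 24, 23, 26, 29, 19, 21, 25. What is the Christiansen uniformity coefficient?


mean = 23.750000 mm
MAD = 2.250000 mm
CU = (1 - 2.250000/23.750000)*100

90.5263 %


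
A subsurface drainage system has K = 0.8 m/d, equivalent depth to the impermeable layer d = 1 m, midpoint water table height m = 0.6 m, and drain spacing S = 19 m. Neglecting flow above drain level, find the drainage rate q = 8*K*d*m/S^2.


q = 8*K*d*m/S^2
q = 8*0.8*1*0.6/19^2
q = 3.8400 / 361

0.0106 m/d


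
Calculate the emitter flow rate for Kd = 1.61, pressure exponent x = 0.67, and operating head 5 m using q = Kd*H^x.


q = Kd * H^x = 1.61 * 5^0.67 = 1.61 * 2.939747

4.7330 L/h


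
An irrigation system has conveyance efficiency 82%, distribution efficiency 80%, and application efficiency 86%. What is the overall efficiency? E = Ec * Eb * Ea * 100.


Ec = 0.82, Eb = 0.8, Ea = 0.86
E = 0.82 * 0.8 * 0.86 * 100 = 56.4160%

56.4160 %


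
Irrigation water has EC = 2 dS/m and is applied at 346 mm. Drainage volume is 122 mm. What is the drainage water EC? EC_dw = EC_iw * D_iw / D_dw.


EC_dw = EC_iw * D_iw / D_dw
EC_dw = 2 * 346 / 122
EC_dw = 692 / 122

5.6721 dS/m


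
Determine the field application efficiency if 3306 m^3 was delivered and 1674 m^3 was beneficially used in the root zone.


Ea = V_root / V_field * 100 = 1674 / 3306 * 100 = 50.6352%

50.6352 %


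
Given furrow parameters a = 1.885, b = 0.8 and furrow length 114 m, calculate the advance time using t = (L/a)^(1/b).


t = (L/a)^(1/b)
t = (114/1.885)^(1/0.8)
t = 60.477454^(1/0.8)

168.6521 min


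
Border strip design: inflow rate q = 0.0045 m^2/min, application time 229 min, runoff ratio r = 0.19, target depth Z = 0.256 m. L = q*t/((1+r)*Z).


L = q*t/((1+r)*Z)
L = 0.0045*229/((1+0.19)*0.256)
L = 1.0305/0.30464

3.3827 m


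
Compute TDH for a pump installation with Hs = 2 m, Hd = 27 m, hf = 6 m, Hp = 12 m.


TDH = Hs + Hd + hf + Hp = 2 + 27 + 6 + 12 = 47

47 m


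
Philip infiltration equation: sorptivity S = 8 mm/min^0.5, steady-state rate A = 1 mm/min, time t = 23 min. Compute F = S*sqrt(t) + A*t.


F = S*sqrt(t) + A*t
F = 8*sqrt(23) + 1*23
F = 8*4.795832 + 23

61.3667 mm


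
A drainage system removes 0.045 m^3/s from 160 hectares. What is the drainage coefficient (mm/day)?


DC = Q * 86400 / (A * 10000) * 1000
DC = 0.045 * 86400 / (160 * 10000) * 1000
DC = 3888000.0000 / 1600000

2.4300 mm/day


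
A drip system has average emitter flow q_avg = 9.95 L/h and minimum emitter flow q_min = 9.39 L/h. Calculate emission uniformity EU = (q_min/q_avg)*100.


EU = (q_min/q_avg)*100 = (9.39/9.95)*100 = 94.3719%

94.3719 %


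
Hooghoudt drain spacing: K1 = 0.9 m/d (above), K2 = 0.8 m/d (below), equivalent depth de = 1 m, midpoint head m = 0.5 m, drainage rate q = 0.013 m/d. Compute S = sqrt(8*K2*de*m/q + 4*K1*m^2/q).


S^2 = 8*K2*de*m/q + 4*K1*m^2/q
S^2 = 8*0.8*1*0.5/0.013 + 4*0.9*0.5^2/0.013
S = sqrt(315.3846)

17.7591 m


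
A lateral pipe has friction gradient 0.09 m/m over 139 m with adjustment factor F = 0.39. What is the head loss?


hf = J * L * F = 0.09 * 139 * 0.39 = 4.8789 m

4.8789 m


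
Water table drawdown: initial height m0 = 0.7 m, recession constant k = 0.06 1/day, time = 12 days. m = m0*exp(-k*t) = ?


m = m0 * exp(-k*t)
m = 0.7 * exp(-0.06 * 12)
m = 0.7 * exp(-0.7200)

0.3407 m


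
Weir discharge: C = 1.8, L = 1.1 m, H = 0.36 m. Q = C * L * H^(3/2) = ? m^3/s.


Q = C * L * H^(3/2) = 1.8 * 1.1 * 0.36^1.5 = 1.8 * 1.1 * 0.216000

0.4277 m^3/s


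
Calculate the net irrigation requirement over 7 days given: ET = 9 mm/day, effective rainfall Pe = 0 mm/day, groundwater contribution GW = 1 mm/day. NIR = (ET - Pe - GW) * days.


Daily deficit = ET - Pe - GW = 9 - 0 - 1 = 8 mm/day
NIR = 8 * 7 = 56 mm

56.0000 mm


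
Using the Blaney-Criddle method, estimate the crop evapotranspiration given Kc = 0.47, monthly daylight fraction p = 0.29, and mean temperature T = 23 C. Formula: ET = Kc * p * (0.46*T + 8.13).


ET = Kc * p * (0.46*T + 8.13)
ET = 0.47 * 0.29 * (0.46*23 + 8.13)
ET = 0.47 * 0.29 * 18.7100

2.5502 mm/day


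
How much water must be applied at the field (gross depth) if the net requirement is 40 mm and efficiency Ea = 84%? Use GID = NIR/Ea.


Ea = 84% = 0.84
GID = NIR / Ea = 40 / 0.84 = 47.6190 mm

47.6190 mm


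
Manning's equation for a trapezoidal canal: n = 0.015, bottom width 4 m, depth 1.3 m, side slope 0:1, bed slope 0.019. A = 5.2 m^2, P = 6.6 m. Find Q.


R = A/P = 5.2/6.6 = 0.787879
Q = (1/0.015) * 5.2 * 0.787879^(2/3) * 0.019^0.5

40.7626 m^3/s


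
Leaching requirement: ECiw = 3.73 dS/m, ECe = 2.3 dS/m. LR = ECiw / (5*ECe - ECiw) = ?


LR = ECiw / (5*ECe - ECiw)
LR = 3.73 / (5*2.3 - 3.73)
LR = 3.73 / 7.7700

0.4801


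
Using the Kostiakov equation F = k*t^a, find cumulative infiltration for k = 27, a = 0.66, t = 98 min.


F = k * t^a = 27 * 98^0.66
F = 27 * 20.616228

556.6382 mm


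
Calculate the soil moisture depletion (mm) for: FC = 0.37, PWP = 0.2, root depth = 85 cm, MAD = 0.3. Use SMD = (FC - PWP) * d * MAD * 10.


SMD = (FC - PWP) * d * MAD * 10
SMD = (0.37 - 0.2) * 85 * 0.3 * 10
SMD = 0.1700 * 85 * 0.3 * 10

43.3500 mm


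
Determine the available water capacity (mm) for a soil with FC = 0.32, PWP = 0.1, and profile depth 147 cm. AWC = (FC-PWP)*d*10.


AWC = (FC - PWP) * d * 10
AWC = (0.32 - 0.1) * 147 * 10
AWC = 0.2200 * 147 * 10

323.4000 mm


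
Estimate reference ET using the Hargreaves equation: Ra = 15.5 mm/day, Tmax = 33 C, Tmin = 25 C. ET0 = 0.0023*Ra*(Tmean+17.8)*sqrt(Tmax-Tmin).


Tmean = (Tmax + Tmin)/2 = (33 + 25)/2 = 29.0
ET0 = 0.0023 * 15.5 * (29.0 + 17.8) * sqrt(33 - 25)
ET0 = 0.0023 * 15.5 * 46.8 * 2.828427

4.7190 mm/day


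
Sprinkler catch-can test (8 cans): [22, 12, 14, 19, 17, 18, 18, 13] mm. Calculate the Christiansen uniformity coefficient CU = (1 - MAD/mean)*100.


mean = 16.625000 mm
MAD = 2.718750 mm
CU = (1 - 2.718750/16.625000)*100

83.6466 %


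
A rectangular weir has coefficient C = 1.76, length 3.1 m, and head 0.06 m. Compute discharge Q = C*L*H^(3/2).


Q = C * L * H^(3/2) = 1.76 * 3.1 * 0.06^1.5 = 1.76 * 3.1 * 0.014697

0.0802 m^3/s


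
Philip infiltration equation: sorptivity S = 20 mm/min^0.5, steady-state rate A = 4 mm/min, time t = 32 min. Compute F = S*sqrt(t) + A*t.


F = S*sqrt(t) + A*t
F = 20*sqrt(32) + 4*32
F = 20*5.656854 + 128

241.1371 mm


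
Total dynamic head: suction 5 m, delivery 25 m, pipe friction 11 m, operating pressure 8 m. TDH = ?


TDH = Hs + Hd + hf + Hp = 5 + 25 + 11 + 8 = 49

49 m


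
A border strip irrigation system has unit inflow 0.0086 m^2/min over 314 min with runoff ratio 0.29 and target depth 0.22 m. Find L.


L = q*t/((1+r)*Z)
L = 0.0086*314/((1+0.29)*0.22)
L = 2.7004/0.2838

9.5152 m


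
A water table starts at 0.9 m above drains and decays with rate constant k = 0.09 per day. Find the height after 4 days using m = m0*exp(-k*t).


m = m0 * exp(-k*t)
m = 0.9 * exp(-0.09 * 4)
m = 0.9 * exp(-0.3600)

0.6279 m


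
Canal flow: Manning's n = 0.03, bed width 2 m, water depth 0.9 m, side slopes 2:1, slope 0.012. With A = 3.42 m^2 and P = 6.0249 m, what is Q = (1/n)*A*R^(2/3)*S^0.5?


R = A/P = 3.42/6.0249 = 0.567644
Q = (1/0.03) * 3.42 * 0.567644^(2/3) * 0.012^0.5

8.5614 m^3/s


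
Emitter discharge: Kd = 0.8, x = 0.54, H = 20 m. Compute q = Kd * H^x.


q = Kd * H^x = 0.8 * 20^0.54 = 0.8 * 5.041459

4.0332 L/h


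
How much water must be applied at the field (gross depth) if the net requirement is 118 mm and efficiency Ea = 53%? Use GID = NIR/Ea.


Ea = 53% = 0.53
GID = NIR / Ea = 118 / 0.53 = 222.6415 mm

222.6415 mm


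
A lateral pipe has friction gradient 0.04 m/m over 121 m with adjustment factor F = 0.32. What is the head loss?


hf = J * L * F = 0.04 * 121 * 0.32 = 1.5488 m

1.5488 m


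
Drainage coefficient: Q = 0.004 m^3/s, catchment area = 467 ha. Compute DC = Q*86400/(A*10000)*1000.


DC = Q * 86400 / (A * 10000) * 1000
DC = 0.004 * 86400 / (467 * 10000) * 1000
DC = 345600.0000 / 4670000

0.0740 mm/day


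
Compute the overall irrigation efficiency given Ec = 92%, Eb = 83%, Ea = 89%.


Ec = 0.92, Eb = 0.83, Ea = 0.89
E = 0.92 * 0.83 * 0.89 * 100 = 67.9604%

67.9604 %


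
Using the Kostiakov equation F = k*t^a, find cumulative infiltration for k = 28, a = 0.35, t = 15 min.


F = k * t^a = 28 * 15^0.35
F = 28 * 2.580073

72.2420 mm


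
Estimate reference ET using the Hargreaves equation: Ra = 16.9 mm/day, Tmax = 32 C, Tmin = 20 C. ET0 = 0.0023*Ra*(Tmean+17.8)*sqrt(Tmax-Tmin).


Tmean = (Tmax + Tmin)/2 = (32 + 20)/2 = 26.0
ET0 = 0.0023 * 16.9 * (26.0 + 17.8) * sqrt(32 - 20)
ET0 = 0.0023 * 16.9 * 43.8 * 3.464102

5.8977 mm/day


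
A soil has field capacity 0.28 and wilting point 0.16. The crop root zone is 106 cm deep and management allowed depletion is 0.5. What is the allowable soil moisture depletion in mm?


SMD = (FC - PWP) * d * MAD * 10
SMD = (0.28 - 0.16) * 106 * 0.5 * 10
SMD = 0.1200 * 106 * 0.5 * 10

63.6000 mm


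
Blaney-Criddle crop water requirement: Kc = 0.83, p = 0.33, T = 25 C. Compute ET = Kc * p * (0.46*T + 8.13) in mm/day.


ET = Kc * p * (0.46*T + 8.13)
ET = 0.83 * 0.33 * (0.46*25 + 8.13)
ET = 0.83 * 0.33 * 19.6300

5.3767 mm/day


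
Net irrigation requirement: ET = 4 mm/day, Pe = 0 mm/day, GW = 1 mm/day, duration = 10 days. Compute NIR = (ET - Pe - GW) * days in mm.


Daily deficit = ET - Pe - GW = 4 - 0 - 1 = 3 mm/day
NIR = 3 * 10 = 30 mm

30.0000 mm


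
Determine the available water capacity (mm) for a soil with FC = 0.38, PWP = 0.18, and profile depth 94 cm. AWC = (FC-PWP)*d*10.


AWC = (FC - PWP) * d * 10
AWC = (0.38 - 0.18) * 94 * 10
AWC = 0.2000 * 94 * 10

188.0000 mm


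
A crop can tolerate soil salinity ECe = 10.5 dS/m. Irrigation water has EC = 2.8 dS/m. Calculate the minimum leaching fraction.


LR = ECiw / (5*ECe - ECiw)
LR = 2.8 / (5*10.5 - 2.8)
LR = 2.8 / 49.7000

0.0563


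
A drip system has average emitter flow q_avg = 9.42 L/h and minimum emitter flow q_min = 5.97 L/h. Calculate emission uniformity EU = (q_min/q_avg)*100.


EU = (q_min/q_avg)*100 = (5.97/9.42)*100 = 63.3758%

63.3758 %


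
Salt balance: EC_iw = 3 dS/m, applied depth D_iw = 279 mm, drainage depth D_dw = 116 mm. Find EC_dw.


EC_dw = EC_iw * D_iw / D_dw
EC_dw = 3 * 279 / 116
EC_dw = 837 / 116

7.2155 dS/m


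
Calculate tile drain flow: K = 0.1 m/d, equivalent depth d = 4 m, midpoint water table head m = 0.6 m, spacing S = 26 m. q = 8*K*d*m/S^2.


q = 8*K*d*m/S^2
q = 8*0.1*4*0.6/26^2
q = 1.9200 / 676

0.0028 m/d


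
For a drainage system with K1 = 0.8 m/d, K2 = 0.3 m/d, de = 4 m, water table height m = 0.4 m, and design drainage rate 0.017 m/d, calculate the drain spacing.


S^2 = 8*K2*de*m/q + 4*K1*m^2/q
S^2 = 8*0.3*4*0.4/0.017 + 4*0.8*0.4^2/0.017
S = sqrt(256.0000)

16.0000 m


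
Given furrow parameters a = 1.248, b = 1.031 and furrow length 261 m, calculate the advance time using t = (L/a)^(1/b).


t = (L/a)^(1/b)
t = (261/1.248)^(1/1.031)
t = 209.134615^(1/1.031)

178.0966 min


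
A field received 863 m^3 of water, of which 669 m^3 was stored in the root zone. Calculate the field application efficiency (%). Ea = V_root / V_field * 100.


Ea = V_root / V_field * 100 = 669 / 863 * 100 = 77.5203%

77.5203 %


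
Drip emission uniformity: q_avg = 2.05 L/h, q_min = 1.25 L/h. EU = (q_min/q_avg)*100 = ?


EU = (q_min/q_avg)*100 = (1.25/2.05)*100 = 60.9756%

60.9756 %


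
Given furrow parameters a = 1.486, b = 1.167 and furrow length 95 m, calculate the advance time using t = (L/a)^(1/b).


t = (L/a)^(1/b)
t = (95/1.486)^(1/1.167)
t = 63.930013^(1/1.167)

35.2618 min


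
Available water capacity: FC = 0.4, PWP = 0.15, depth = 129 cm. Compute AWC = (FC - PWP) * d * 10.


AWC = (FC - PWP) * d * 10
AWC = (0.4 - 0.15) * 129 * 10
AWC = 0.2500 * 129 * 10

322.5000 mm


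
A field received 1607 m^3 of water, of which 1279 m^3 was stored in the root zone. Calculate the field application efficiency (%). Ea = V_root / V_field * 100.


Ea = V_root / V_field * 100 = 1279 / 1607 * 100 = 79.5893%

79.5893 %


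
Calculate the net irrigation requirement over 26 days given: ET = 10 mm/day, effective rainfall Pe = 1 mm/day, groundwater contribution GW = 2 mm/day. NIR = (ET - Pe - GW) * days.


Daily deficit = ET - Pe - GW = 10 - 1 - 2 = 7 mm/day
NIR = 7 * 26 = 182 mm

182.0000 mm


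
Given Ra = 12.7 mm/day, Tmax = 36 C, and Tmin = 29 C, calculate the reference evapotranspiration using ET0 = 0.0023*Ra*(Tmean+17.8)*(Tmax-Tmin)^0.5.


Tmean = (Tmax + Tmin)/2 = (36 + 29)/2 = 32.5
ET0 = 0.0023 * 12.7 * (32.5 + 17.8) * sqrt(36 - 29)
ET0 = 0.0023 * 12.7 * 50.3 * 2.645751

3.8873 mm/day


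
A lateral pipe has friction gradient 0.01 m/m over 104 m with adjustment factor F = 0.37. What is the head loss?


hf = J * L * F = 0.01 * 104 * 0.37 = 0.3848 m

0.3848 m


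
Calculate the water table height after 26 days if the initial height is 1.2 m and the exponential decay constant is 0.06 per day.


m = m0 * exp(-k*t)
m = 1.2 * exp(-0.06 * 26)
m = 1.2 * exp(-1.5600)

0.2522 m


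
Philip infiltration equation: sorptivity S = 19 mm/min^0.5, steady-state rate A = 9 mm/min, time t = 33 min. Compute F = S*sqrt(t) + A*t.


F = S*sqrt(t) + A*t
F = 19*sqrt(33) + 9*33
F = 19*5.744563 + 297

406.1467 mm


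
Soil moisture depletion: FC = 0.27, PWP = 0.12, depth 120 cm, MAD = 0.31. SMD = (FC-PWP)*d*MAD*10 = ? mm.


SMD = (FC - PWP) * d * MAD * 10
SMD = (0.27 - 0.12) * 120 * 0.31 * 10
SMD = 0.1500 * 120 * 0.31 * 10

55.8000 mm


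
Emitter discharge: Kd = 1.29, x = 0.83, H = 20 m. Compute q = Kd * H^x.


q = Kd * H^x = 1.29 * 20^0.83 = 1.29 * 12.018628

15.5040 L/h


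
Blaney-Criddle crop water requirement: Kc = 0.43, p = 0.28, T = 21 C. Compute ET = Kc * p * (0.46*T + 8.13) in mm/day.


ET = Kc * p * (0.46*T + 8.13)
ET = 0.43 * 0.28 * (0.46*21 + 8.13)
ET = 0.43 * 0.28 * 17.7900

2.1419 mm/day


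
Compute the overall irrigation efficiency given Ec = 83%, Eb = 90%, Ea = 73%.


Ec = 0.83, Eb = 0.9, Ea = 0.73
E = 0.83 * 0.9 * 0.73 * 100 = 54.5310%

54.5310 %


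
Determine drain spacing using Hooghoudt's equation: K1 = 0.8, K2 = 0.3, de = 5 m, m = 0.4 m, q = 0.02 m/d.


S^2 = 8*K2*de*m/q + 4*K1*m^2/q
S^2 = 8*0.3*5*0.4/0.02 + 4*0.8*0.4^2/0.02
S = sqrt(265.6000)

16.2972 m


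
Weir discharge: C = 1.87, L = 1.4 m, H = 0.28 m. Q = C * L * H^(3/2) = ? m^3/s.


Q = C * L * H^(3/2) = 1.87 * 1.4 * 0.28^1.5 = 1.87 * 1.4 * 0.148162

0.3879 m^3/s


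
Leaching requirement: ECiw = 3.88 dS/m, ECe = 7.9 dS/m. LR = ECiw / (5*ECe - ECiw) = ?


LR = ECiw / (5*ECe - ECiw)
LR = 3.88 / (5*7.9 - 3.88)
LR = 3.88 / 35.6200

0.1089


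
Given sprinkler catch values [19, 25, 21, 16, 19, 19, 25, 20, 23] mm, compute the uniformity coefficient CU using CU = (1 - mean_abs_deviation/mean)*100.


mean = 20.777778 mm
MAD = 2.419753 mm
CU = (1 - 2.419753/20.777778)*100

88.3541 %


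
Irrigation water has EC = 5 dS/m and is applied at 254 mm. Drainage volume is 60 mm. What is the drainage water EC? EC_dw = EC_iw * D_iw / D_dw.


EC_dw = EC_iw * D_iw / D_dw
EC_dw = 5 * 254 / 60
EC_dw = 1270 / 60

21.1667 dS/m


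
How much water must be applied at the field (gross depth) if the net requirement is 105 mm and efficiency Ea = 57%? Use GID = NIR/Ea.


Ea = 57% = 0.57
GID = NIR / Ea = 105 / 0.57 = 184.2105 mm

184.2105 mm


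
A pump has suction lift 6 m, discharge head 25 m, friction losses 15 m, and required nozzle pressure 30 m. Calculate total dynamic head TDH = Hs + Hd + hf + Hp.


TDH = Hs + Hd + hf + Hp = 6 + 25 + 15 + 30 = 76

76 m


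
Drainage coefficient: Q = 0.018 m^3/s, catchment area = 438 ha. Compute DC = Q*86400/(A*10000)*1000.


DC = Q * 86400 / (A * 10000) * 1000
DC = 0.018 * 86400 / (438 * 10000) * 1000
DC = 1555200.0000 / 4380000

0.3551 mm/day


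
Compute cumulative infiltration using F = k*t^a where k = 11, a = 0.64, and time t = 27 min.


F = k * t^a = 11 * 27^0.64
F = 11 * 8.242763

90.6704 mm


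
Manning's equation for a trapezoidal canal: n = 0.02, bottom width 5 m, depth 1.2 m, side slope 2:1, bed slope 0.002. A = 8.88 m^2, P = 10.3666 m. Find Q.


R = A/P = 8.88/10.3666 = 0.856597
Q = (1/0.02) * 8.88 * 0.856597^(2/3) * 0.002^0.5

17.9095 m^3/s


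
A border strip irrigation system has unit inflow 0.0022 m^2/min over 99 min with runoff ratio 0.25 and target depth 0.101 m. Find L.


L = q*t/((1+r)*Z)
L = 0.0022*99/((1+0.25)*0.101)
L = 0.2178/0.12625

1.7251 m


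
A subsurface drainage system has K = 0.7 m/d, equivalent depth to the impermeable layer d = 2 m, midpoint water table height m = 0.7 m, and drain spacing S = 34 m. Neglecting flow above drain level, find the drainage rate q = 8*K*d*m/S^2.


q = 8*K*d*m/S^2
q = 8*0.7*2*0.7/34^2
q = 7.8400 / 1156

0.0068 m/d


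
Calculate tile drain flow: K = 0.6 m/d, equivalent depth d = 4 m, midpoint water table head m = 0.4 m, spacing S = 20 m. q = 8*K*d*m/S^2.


q = 8*K*d*m/S^2
q = 8*0.6*4*0.4/20^2
q = 7.6800 / 400

0.0192 m/d


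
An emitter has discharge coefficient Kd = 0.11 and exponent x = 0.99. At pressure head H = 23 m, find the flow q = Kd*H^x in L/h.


q = Kd * H^x = 0.11 * 23^0.99 = 0.11 * 22.290025

2.4519 L/h


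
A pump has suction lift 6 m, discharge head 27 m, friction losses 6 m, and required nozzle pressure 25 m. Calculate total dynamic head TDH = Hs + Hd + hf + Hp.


TDH = Hs + Hd + hf + Hp = 6 + 27 + 6 + 25 = 64

64 m
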